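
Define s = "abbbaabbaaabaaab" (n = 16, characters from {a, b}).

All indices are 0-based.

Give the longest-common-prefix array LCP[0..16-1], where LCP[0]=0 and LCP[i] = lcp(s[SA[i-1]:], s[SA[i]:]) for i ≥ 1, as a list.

[0, 4, 2, 3, 3, 1, 2, 2, 3, 0, 1, 5, 3, 1, 4, 2]

rank→(start, suffix):
  0 → (12, 'aaab')
  1 → (8, 'aaabaaab')
  2 → (13, 'aab')
  3 → (9, 'aabaaab')
  4 → (4, 'aabbaaabaaab')
  5 → (14, 'ab')
  6 → (10, 'abaaab')
  7 → (5, 'abbaaabaaab')
  8 → (0, 'abbbaabbaaabaaab')
  9 → (15, 'b')
  10 → (11, 'baaab')
  11 → (7, 'baaabaaab')
  12 → (3, 'baabbaaabaaab')
  13 → (6, 'bbaaabaaab')
  14 → (2, 'bbaabbaaabaaab')
  15 → (1, 'bbbaabbaaabaaab')

SA = [12, 8, 13, 9, 4, 14, 10, 5, 0, 15, 11, 7, 3, 6, 2, 1]
rank  pair      lcp
   1  s[12:],s[8:]  4  'aaab'
   2  s[8:],s[13:]  2  'aa'
   3  s[13:],s[9:]  3  'aab'
   4  s[9:],s[4:]  3  'aab'
   5  s[4:],s[14:]  1  'a'
   6  s[14:],s[10:]  2  'ab'
   7  s[10:],s[5:]  2  'ab'
   8  s[5:],s[0:]  3  'abb'
   9  s[0:],s[15:]  0  ''
  10  s[15:],s[11:]  1  'b'
  11  s[11:],s[7:]  5  'baaab'
  12  s[7:],s[3:]  3  'baa'
  13  s[3:],s[6:]  1  'b'
  14  s[6:],s[2:]  4  'bbaa'
  15  s[2:],s[1:]  2  'bb'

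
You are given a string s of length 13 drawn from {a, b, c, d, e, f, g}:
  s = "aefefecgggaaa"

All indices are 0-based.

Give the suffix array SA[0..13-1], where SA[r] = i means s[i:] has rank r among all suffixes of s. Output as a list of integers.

[12, 11, 10, 0, 6, 5, 3, 1, 4, 2, 9, 8, 7]

rank | idx | suffix
   0 |  12 | a
   1 |  11 | aa
   2 |  10 | aaa
   3 |   0 | aefefecgggaaa
   4 |   6 | cgggaaa
   5 |   5 | ecgggaaa
   6 |   3 | efecgggaaa
   7 |   1 | efefecgggaaa
   8 |   4 | fecgggaaa
   9 |   2 | fefecgggaaa
  10 |   9 | gaaa
  11 |   8 | ggaaa
  12 |   7 | gggaaa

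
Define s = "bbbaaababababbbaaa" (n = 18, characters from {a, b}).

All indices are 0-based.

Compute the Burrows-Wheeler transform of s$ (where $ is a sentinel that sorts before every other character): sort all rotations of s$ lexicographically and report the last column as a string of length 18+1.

aaabbaabbbbbaaabba$

rank  rotation             last
    0  $bbbaaababababbbaaa  a
    1  a$bbbaaababababbbaa  a
    2  aa$bbbaaababababbba  a
    3  aaa$bbbaaababababbb  b
    4  aaababababbbaaa$bbb  b
    5  aababababbbaaa$bbba  a
    6  ababababbbaaa$bbbaa  a
    7  abababbbaaa$bbbaaab  b
    8  ababbbaaa$bbbaaabab  b
    9  abbbaaa$bbbaaababab  b
   10  baaa$bbbaaababababb  b
   11  baaababababbbaaa$bb  b
   12  babababbbaaa$bbbaaa  a
   13  bababbbaaa$bbbaaaba  a
   14  babbbaaa$bbbaaababa  a
   15  bbaaa$bbbaaabababab  b
   16  bbaaababababbbaaa$b  b
   17  bbbaaa$bbbaaabababa  a
   18  bbbaaababababbbaaa$  $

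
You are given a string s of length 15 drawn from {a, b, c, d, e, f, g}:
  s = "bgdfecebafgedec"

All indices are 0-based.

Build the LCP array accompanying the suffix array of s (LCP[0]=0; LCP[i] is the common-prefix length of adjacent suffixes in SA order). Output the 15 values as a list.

rank | idx | suffix
   0 |   8 | afgedec
   1 |   7 | bafgedec
   2 |   0 | bgdfecebafgedec
   3 |  14 | c
   4 |   5 | cebafgedec
   5 |  12 | dec
   6 |   2 | dfecebafgedec
   7 |   6 | ebafgedec
   8 |  13 | ec
   9 |   4 | ecebafgedec
  10 |  11 | edec
  11 |   3 | fecebafgedec
  12 |   9 | fgedec
  13 |   1 | gdfecebafgedec
  14 |  10 | gedec

SA = [8, 7, 0, 14, 5, 12, 2, 6, 13, 4, 11, 3, 9, 1, 10]
rank  pair      lcp
   1  s[8:],s[7:]  0  ''
   2  s[7:],s[0:]  1  'b'
   3  s[0:],s[14:]  0  ''
   4  s[14:],s[5:]  1  'c'
   5  s[5:],s[12:]  0  ''
   6  s[12:],s[2:]  1  'd'
   7  s[2:],s[6:]  0  ''
   8  s[6:],s[13:]  1  'e'
   9  s[13:],s[4:]  2  'ec'
  10  s[4:],s[11:]  1  'e'
  11  s[11:],s[3:]  0  ''
  12  s[3:],s[9:]  1  'f'
  13  s[9:],s[1:]  0  ''
  14  s[1:],s[10:]  1  'g'

[0, 0, 1, 0, 1, 0, 1, 0, 1, 2, 1, 0, 1, 0, 1]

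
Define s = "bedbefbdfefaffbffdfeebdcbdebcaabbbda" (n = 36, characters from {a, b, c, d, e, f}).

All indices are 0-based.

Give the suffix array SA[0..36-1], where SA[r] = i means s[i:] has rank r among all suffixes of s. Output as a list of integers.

[35, 29, 30, 11, 31, 32, 27, 33, 21, 24, 6, 0, 3, 14, 28, 23, 34, 2, 22, 25, 17, 7, 26, 20, 1, 19, 9, 4, 10, 5, 13, 16, 18, 8, 12, 15]

sorted suffixes:
  #0 SA[0]=35  'a'
  #1 SA[1]=29  'aabbbda'
  #2 SA[2]=30  'abbbda'
  #3 SA[3]=11  'affbffdfeebdcbdebcaabbbda'
  #4 SA[4]=31  'bbbda'
  #5 SA[5]=32  'bbda'
  #6 SA[6]=27  'bcaabbbda'
  #7 SA[7]=33  'bda'
  #8 SA[8]=21  'bdcbdebcaabbbda'
  #9 SA[9]=24  'bdebcaabbbda'
  #10 SA[10]=6  'bdfefaffbffdfeebdcbdebcaabbbda'
  #11 SA[11]=0  'bedbefbdfefaffbffdfeebdcbdebcaabbbda'
  #12 SA[12]=3  'befbdfefaffbffdfeebdcbdebcaabbbda'
  #13 SA[13]=14  'bffdfeebdcbdebcaabbbda'
  #14 SA[14]=28  'caabbbda'
  #15 SA[15]=23  'cbdebcaabbbda'
  #16 SA[16]=34  'da'
  #17 SA[17]=2  'dbefbdfefaffbffdfeebdcbdebcaabbbda'
  #18 SA[18]=22  'dcbdebcaabbbda'
  #19 SA[19]=25  'debcaabbbda'
  #20 SA[20]=17  'dfeebdcbdebcaabbbda'
  #21 SA[21]=7  'dfefaffbffdfeebdcbdebcaabbbda'
  #22 SA[22]=26  'ebcaabbbda'
  #23 SA[23]=20  'ebdcbdebcaabbbda'
  #24 SA[24]=1  'edbefbdfefaffbffdfeebdcbdebcaabbbda'
  #25 SA[25]=19  'eebdcbdebcaabbbda'
  #26 SA[26]=9  'efaffbffdfeebdcbdebcaabbbda'
  #27 SA[27]=4  'efbdfefaffbffdfeebdcbdebcaabbbda'
  #28 SA[28]=10  'faffbffdfeebdcbdebcaabbbda'
  #29 SA[29]=5  'fbdfefaffbffdfeebdcbdebcaabbbda'
  #30 SA[30]=13  'fbffdfeebdcbdebcaabbbda'
  #31 SA[31]=16  'fdfeebdcbdebcaabbbda'
  #32 SA[32]=18  'feebdcbdebcaabbbda'
  #33 SA[33]=8  'fefaffbffdfeebdcbdebcaabbbda'
  #34 SA[34]=12  'ffbffdfeebdcbdebcaabbbda'
  #35 SA[35]=15  'ffdfeebdcbdebcaabbbda'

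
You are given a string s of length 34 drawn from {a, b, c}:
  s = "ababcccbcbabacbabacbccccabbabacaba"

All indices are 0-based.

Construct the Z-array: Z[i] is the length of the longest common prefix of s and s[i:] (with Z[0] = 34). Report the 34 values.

[34, 0, 2, 0, 0, 0, 0, 0, 0, 0, 3, 0, 1, 0, 0, 3, 0, 1, 0, 0, 0, 0, 0, 0, 2, 0, 0, 3, 0, 1, 0, 3, 0, 1]

Z[0]=34
i=1: outside box; Z[1]=0
i=2: outside box; Z[2]=2 scan→box=[2,4)
i=3: min(r-i=1, Z[1]=0)=0; Z[3]=0
i=4: outside box; Z[4]=0
i=5: outside box; Z[5]=0
i=6: outside box; Z[6]=0
i=7: outside box; Z[7]=0
i=8: outside box; Z[8]=0
i=9: outside box; Z[9]=0
i=10: outside box; Z[10]=3 scan→box=[10,13)
i=11: min(r-i=2, Z[1]=0)=0; Z[11]=0
i=12: min(r-i=1, Z[2]=2)=1; Z[12]=1
i=13: outside box; Z[13]=0
i=14: outside box; Z[14]=0
i=15: outside box; Z[15]=3 scan→box=[15,18)
i=16: min(r-i=2, Z[1]=0)=0; Z[16]=0
i=17: min(r-i=1, Z[2]=2)=1; Z[17]=1
i=18: outside box; Z[18]=0
i=19: outside box; Z[19]=0
i=20: outside box; Z[20]=0
i=21: outside box; Z[21]=0
i=22: outside box; Z[22]=0
i=23: outside box; Z[23]=0
i=24: outside box; Z[24]=2 scan→box=[24,26)
i=25: min(r-i=1, Z[1]=0)=0; Z[25]=0
i=26: outside box; Z[26]=0
i=27: outside box; Z[27]=3 scan→box=[27,30)
i=28: min(r-i=2, Z[1]=0)=0; Z[28]=0
i=29: min(r-i=1, Z[2]=2)=1; Z[29]=1
i=30: outside box; Z[30]=0
i=31: outside box; Z[31]=3 scan→box=[31,34)
i=32: min(r-i=2, Z[1]=0)=0; Z[32]=0
i=33: min(r-i=1, Z[2]=2)=1; Z[33]=1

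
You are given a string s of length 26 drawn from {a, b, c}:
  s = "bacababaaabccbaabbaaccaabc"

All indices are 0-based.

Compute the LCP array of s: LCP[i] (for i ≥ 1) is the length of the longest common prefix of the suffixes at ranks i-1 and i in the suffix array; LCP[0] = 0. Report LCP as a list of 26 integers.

[0, 2, 3, 4, 2, 1, 3, 2, 2, 3, 1, 2, 0, 3, 3, 2, 2, 1, 1, 2, 0, 1, 2, 1, 1, 2]

sorted suffixes:
  #0 SA[0]=7  'aaabccbaabbaaccaabc'
  #1 SA[1]=14  'aabbaaccaabc'
  #2 SA[2]=22  'aabc'
  #3 SA[3]=8  'aabccbaabbaaccaabc'
  #4 SA[4]=18  'aaccaabc'
  #5 SA[5]=5  'abaaabccbaabbaaccaabc'
  #6 SA[6]=3  'ababaaabccbaabbaaccaabc'
  #7 SA[7]=15  'abbaaccaabc'
  #8 SA[8]=23  'abc'
  #9 SA[9]=9  'abccbaabbaaccaabc'
  #10 SA[10]=1  'acababaaabccbaabbaaccaabc'
  #11 SA[11]=19  'accaabc'
  #12 SA[12]=6  'baaabccbaabbaaccaabc'
  #13 SA[13]=13  'baabbaaccaabc'
  #14 SA[14]=17  'baaccaabc'
  #15 SA[15]=4  'babaaabccbaabbaaccaabc'
  #16 SA[16]=0  'bacababaaabccbaabbaaccaabc'
  #17 SA[17]=16  'bbaaccaabc'
  #18 SA[18]=24  'bc'
  #19 SA[19]=10  'bccbaabbaaccaabc'
  #20 SA[20]=25  'c'
  #21 SA[21]=21  'caabc'
  #22 SA[22]=2  'cababaaabccbaabbaaccaabc'
  #23 SA[23]=12  'cbaabbaaccaabc'
  #24 SA[24]=20  'ccaabc'
  #25 SA[25]=11  'ccbaabbaaccaabc'

SA = [7, 14, 22, 8, 18, 5, 3, 15, 23, 9, 1, 19, 6, 13, 17, 4, 0, 16, 24, 10, 25, 21, 2, 12, 20, 11]
i: (SA[i-1],SA[i]) lcp shared
  1: (7,14) 2 'aa'
  2: (14,22) 3 'aab'
  3: (22,8) 4 'aabc'
  4: (8,18) 2 'aa'
  5: (18,5) 1 'a'
  6: (5,3) 3 'aba'
  7: (3,15) 2 'ab'
  8: (15,23) 2 'ab'
  9: (23,9) 3 'abc'
  10: (9,1) 1 'a'
  11: (1,19) 2 'ac'
  12: (19,6) 0 ''
  13: (6,13) 3 'baa'
  14: (13,17) 3 'baa'
  15: (17,4) 2 'ba'
  16: (4,0) 2 'ba'
  17: (0,16) 1 'b'
  18: (16,24) 1 'b'
  19: (24,10) 2 'bc'
  20: (10,25) 0 ''
  21: (25,21) 1 'c'
  22: (21,2) 2 'ca'
  23: (2,12) 1 'c'
  24: (12,20) 1 'c'
  25: (20,11) 2 'cc'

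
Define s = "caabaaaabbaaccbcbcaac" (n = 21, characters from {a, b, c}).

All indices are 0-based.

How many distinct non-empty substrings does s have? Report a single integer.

rank→(start, suffix):
  0 → (4, 'aaaabbaaccbcbcaac')
  1 → (5, 'aaabbaaccbcbcaac')
  2 → (1, 'aabaaaabbaaccbcbcaac')
  3 → (6, 'aabbaaccbcbcaac')
  4 → (18, 'aac')
  5 → (10, 'aaccbcbcaac')
  6 → (2, 'abaaaabbaaccbcbcaac')
  7 → (7, 'abbaaccbcbcaac')
  8 → (19, 'ac')
  9 → (11, 'accbcbcaac')
  10 → (3, 'baaaabbaaccbcbcaac')
  11 → (9, 'baaccbcbcaac')
  12 → (8, 'bbaaccbcbcaac')
  13 → (16, 'bcaac')
  14 → (14, 'bcbcaac')
  15 → (20, 'c')
  16 → (0, 'caabaaaabbaaccbcbcaac')
  17 → (17, 'caac')
  18 → (15, 'cbcaac')
  19 → (13, 'cbcbcaac')
  20 → (12, 'ccbcbcaac')

SA = [4, 5, 1, 6, 18, 10, 2, 7, 19, 11, 3, 9, 8, 16, 14, 20, 0, 17, 15, 13, 12]
rank  pair      lcp
   1  s[4:],s[5:]  3  'aaa'
   2  s[5:],s[1:]  2  'aa'
   3  s[1:],s[6:]  3  'aab'
   4  s[6:],s[18:]  2  'aa'
   5  s[18:],s[10:]  3  'aac'
   6  s[10:],s[2:]  1  'a'
   7  s[2:],s[7:]  2  'ab'
   8  s[7:],s[19:]  1  'a'
   9  s[19:],s[11:]  2  'ac'
  10  s[11:],s[3:]  0  ''
  11  s[3:],s[9:]  3  'baa'
  12  s[9:],s[8:]  1  'b'
  13  s[8:],s[16:]  1  'b'
  14  s[16:],s[14:]  2  'bc'
  15  s[14:],s[20:]  0  ''
  16  s[20:],s[0:]  1  'c'
  17  s[0:],s[17:]  3  'caa'
  18  s[17:],s[15:]  1  'c'
  19  s[15:],s[13:]  3  'cbc'
  20  s[13:],s[12:]  1  'c'

n(n+1)/2 = 21·22/2 = 231
Σ LCP = 0 + 3 + 2 + 3 + 2 + 3 + 1 + 2 + 1 + 2 + 0 + 3 + 1 + 1 + 2 + 0 + 1 + 3 + 1 + 3 + 1 = 35
distinct = 231 − 35 = 196

196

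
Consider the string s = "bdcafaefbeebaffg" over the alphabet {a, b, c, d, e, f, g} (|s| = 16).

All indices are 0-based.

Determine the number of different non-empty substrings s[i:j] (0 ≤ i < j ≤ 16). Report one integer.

126

rank | idx | suffix
   0 |   5 | aefbeebaffg
   1 |   3 | afaefbeebaffg
   2 |  12 | affg
   3 |  11 | baffg
   4 |   0 | bdcafaefbeebaffg
   5 |   8 | beebaffg
   6 |   2 | cafaefbeebaffg
   7 |   1 | dcafaefbeebaffg
   8 |  10 | ebaffg
   9 |   9 | eebaffg
  10 |   6 | efbeebaffg
  11 |   4 | faefbeebaffg
  12 |   7 | fbeebaffg
  13 |  13 | ffg
  14 |  14 | fg
  15 |  15 | g

SA = [5, 3, 12, 11, 0, 8, 2, 1, 10, 9, 6, 4, 7, 13, 14, 15]
i: (SA[i-1],SA[i]) lcp shared
  1: (5,3) 1 'a'
  2: (3,12) 2 'af'
  3: (12,11) 0 ''
  4: (11,0) 1 'b'
  5: (0,8) 1 'b'
  6: (8,2) 0 ''
  7: (2,1) 0 ''
  8: (1,10) 0 ''
  9: (10,9) 1 'e'
  10: (9,6) 1 'e'
  11: (6,4) 0 ''
  12: (4,7) 1 'f'
  13: (7,13) 1 'f'
  14: (13,14) 1 'f'
  15: (14,15) 0 ''

n(n+1)/2 = 16·17/2 = 136
Σ LCP = 0 + 1 + 2 + 0 + 1 + 1 + 0 + 0 + 0 + 1 + 1 + 0 + 1 + 1 + 1 + 0 = 10
distinct = 136 − 10 = 126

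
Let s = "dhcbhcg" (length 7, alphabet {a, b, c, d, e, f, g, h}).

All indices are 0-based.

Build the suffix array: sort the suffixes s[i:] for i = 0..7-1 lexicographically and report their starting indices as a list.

rank→(start, suffix):
  0 → (3, 'bhcg')
  1 → (2, 'cbhcg')
  2 → (5, 'cg')
  3 → (0, 'dhcbhcg')
  4 → (6, 'g')
  5 → (1, 'hcbhcg')
  6 → (4, 'hcg')

[3, 2, 5, 0, 6, 1, 4]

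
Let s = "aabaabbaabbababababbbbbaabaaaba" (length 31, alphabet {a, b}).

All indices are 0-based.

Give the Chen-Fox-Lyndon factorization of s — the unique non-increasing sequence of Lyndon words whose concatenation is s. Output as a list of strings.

emit factor 1: 'aabaabbaabbababababbbbb' (i=0, period=23)
emit factor 2: 'aab' (i=23, period=3)
emit factor 3: 'aaab' (i=26, period=4)
emit factor 4: 'a' (i=30, period=1)

["aabaabbaabbababababbbbb", "aab", "aaab", "a"]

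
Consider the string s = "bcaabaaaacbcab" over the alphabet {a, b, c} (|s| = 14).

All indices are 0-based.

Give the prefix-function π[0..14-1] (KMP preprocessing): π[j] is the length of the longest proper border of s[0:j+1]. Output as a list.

[0, 0, 0, 0, 1, 0, 0, 0, 0, 0, 1, 2, 3, 1]

π[0] = 0
j=1 s[j]='c': π[1]=0 (border '')
j=2 s[j]='a': π[2]=0 (border '')
j=3 s[j]='a': π[3]=0 (border '')
j=4 s[j]='b': π[4]=1 (border 'b')
j=5 s[j]='a': k: 1→0; π[5]=0 (border '')
j=6 s[j]='a': π[6]=0 (border '')
j=7 s[j]='a': π[7]=0 (border '')
j=8 s[j]='a': π[8]=0 (border '')
j=9 s[j]='c': π[9]=0 (border '')
j=10 s[j]='b': π[10]=1 (border 'b')
j=11 s[j]='c': π[11]=2 (border 'bc')
j=12 s[j]='a': π[12]=3 (border 'bca')
j=13 s[j]='b': k: 3→0; π[13]=1 (border 'b')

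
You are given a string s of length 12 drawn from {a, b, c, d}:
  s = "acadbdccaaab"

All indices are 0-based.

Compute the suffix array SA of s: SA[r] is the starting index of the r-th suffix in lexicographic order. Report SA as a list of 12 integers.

[8, 9, 10, 0, 2, 11, 4, 7, 1, 6, 3, 5]

sorted suffixes:
  #0 SA[0]=8  'aaab'
  #1 SA[1]=9  'aab'
  #2 SA[2]=10  'ab'
  #3 SA[3]=0  'acadbdccaaab'
  #4 SA[4]=2  'adbdccaaab'
  #5 SA[5]=11  'b'
  #6 SA[6]=4  'bdccaaab'
  #7 SA[7]=7  'caaab'
  #8 SA[8]=1  'cadbdccaaab'
  #9 SA[9]=6  'ccaaab'
  #10 SA[10]=3  'dbdccaaab'
  #11 SA[11]=5  'dccaaab'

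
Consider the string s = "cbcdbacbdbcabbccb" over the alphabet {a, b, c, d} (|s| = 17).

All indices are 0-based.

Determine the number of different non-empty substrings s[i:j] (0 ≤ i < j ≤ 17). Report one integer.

135

sorted suffixes:
  #0 SA[0]=11  'abbccb'
  #1 SA[1]=5  'acbdbcabbccb'
  #2 SA[2]=16  'b'
  #3 SA[3]=4  'bacbdbcabbccb'
  #4 SA[4]=12  'bbccb'
  #5 SA[5]=9  'bcabbccb'
  #6 SA[6]=13  'bccb'
  #7 SA[7]=1  'bcdbacbdbcabbccb'
  #8 SA[8]=7  'bdbcabbccb'
  #9 SA[9]=10  'cabbccb'
  #10 SA[10]=15  'cb'
  #11 SA[11]=0  'cbcdbacbdbcabbccb'
  #12 SA[12]=6  'cbdbcabbccb'
  #13 SA[13]=14  'ccb'
  #14 SA[14]=2  'cdbacbdbcabbccb'
  #15 SA[15]=3  'dbacbdbcabbccb'
  #16 SA[16]=8  'dbcabbccb'

SA = [11, 5, 16, 4, 12, 9, 13, 1, 7, 10, 15, 0, 6, 14, 2, 3, 8]
rank  pair      lcp
   1  s[11:],s[5:]  1  'a'
   2  s[5:],s[16:]  0  ''
   3  s[16:],s[4:]  1  'b'
   4  s[4:],s[12:]  1  'b'
   5  s[12:],s[9:]  1  'b'
   6  s[9:],s[13:]  2  'bc'
   7  s[13:],s[1:]  2  'bc'
   8  s[1:],s[7:]  1  'b'
   9  s[7:],s[10:]  0  ''
  10  s[10:],s[15:]  1  'c'
  11  s[15:],s[0:]  2  'cb'
  12  s[0:],s[6:]  2  'cb'
  13  s[6:],s[14:]  1  'c'
  14  s[14:],s[2:]  1  'c'
  15  s[2:],s[3:]  0  ''
  16  s[3:],s[8:]  2  'db'

n(n+1)/2 = 17·18/2 = 153
Σ LCP = 0 + 1 + 0 + 1 + 1 + 1 + 2 + 2 + 1 + 0 + 1 + 2 + 2 + 1 + 1 + 0 + 2 = 18
distinct = 153 − 18 = 135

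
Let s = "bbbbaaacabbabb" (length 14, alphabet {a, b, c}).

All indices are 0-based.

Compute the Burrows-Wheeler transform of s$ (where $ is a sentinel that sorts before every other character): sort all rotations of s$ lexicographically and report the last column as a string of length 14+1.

bbabcabbbabab$a

rank  rotation         last
    0  $bbbbaaacabbabb  b
    1  aaacabbabb$bbbb  b
    2  aacabbabb$bbbba  a
    3  abb$bbbbaaacabb  b
    4  abbabb$bbbbaaac  c
    5  acabbabb$bbbbaa  a
    6  b$bbbbaaacabbab  b
    7  baaacabbabb$bbb  b
    8  babb$bbbbaaacab  b
    9  bb$bbbbaaacabba  a
   10  bbaaacabbabb$bb  b
   11  bbabb$bbbbaaaca  a
   12  bbbaaacabbabb$b  b
   13  bbbbaaacabbabb$  $
   14  cabbabb$bbbbaaa  a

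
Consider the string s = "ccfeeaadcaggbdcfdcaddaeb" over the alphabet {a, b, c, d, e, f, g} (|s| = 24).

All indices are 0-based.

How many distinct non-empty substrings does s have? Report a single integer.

277

rank→(start, suffix):
  0 → (5, 'aadcaggbdcfdcaddaeb')
  1 → (6, 'adcaggbdcfdcaddaeb')
  2 → (18, 'addaeb')
  3 → (21, 'aeb')
  4 → (9, 'aggbdcfdcaddaeb')
  5 → (23, 'b')
  6 → (12, 'bdcfdcaddaeb')
  7 → (17, 'caddaeb')
  8 → (8, 'caggbdcfdcaddaeb')
  9 → (0, 'ccfeeaadcaggbdcfdcaddaeb')
  10 → (14, 'cfdcaddaeb')
  11 → (1, 'cfeeaadcaggbdcfdcaddaeb')
  12 → (20, 'daeb')
  13 → (16, 'dcaddaeb')
  14 → (7, 'dcaggbdcfdcaddaeb')
  15 → (13, 'dcfdcaddaeb')
  16 → (19, 'ddaeb')
  17 → (4, 'eaadcaggbdcfdcaddaeb')
  18 → (22, 'eb')
  19 → (3, 'eeaadcaggbdcfdcaddaeb')
  20 → (15, 'fdcaddaeb')
  21 → (2, 'feeaadcaggbdcfdcaddaeb')
  22 → (11, 'gbdcfdcaddaeb')
  23 → (10, 'ggbdcfdcaddaeb')

SA = [5, 6, 18, 21, 9, 23, 12, 17, 8, 0, 14, 1, 20, 16, 7, 13, 19, 4, 22, 3, 15, 2, 11, 10]
[i] adj suffixes → lcp
  [1] 5/6 → 1 ('a')
  [2] 6/18 → 2 ('ad')
  [3] 18/21 → 1 ('a')
  [4] 21/9 → 1 ('a')
  [5] 9/23 → 0 ('')
  [6] 23/12 → 1 ('b')
  [7] 12/17 → 0 ('')
  [8] 17/8 → 2 ('ca')
  [9] 8/0 → 1 ('c')
  [10] 0/14 → 1 ('c')
  [11] 14/1 → 2 ('cf')
  [12] 1/20 → 0 ('')
  [13] 20/16 → 1 ('d')
  [14] 16/7 → 3 ('dca')
  [15] 7/13 → 2 ('dc')
  [16] 13/19 → 1 ('d')
  [17] 19/4 → 0 ('')
  [18] 4/22 → 1 ('e')
  [19] 22/3 → 1 ('e')
  [20] 3/15 → 0 ('')
  [21] 15/2 → 1 ('f')
  [22] 2/11 → 0 ('')
  [23] 11/10 → 1 ('g')

n(n+1)/2 = 24·25/2 = 300
Σ LCP = 0 + 1 + 2 + 1 + 1 + 0 + 1 + 0 + 2 + 1 + 1 + 2 + 0 + 1 + 3 + 2 + 1 + 0 + 1 + 1 + 0 + 1 + 0 + 1 = 23
distinct = 300 − 23 = 277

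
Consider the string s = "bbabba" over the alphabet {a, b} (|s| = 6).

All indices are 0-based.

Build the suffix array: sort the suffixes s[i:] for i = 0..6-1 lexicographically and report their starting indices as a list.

sorted suffixes:
  #0 SA[0]=5  'a'
  #1 SA[1]=2  'abba'
  #2 SA[2]=4  'ba'
  #3 SA[3]=1  'babba'
  #4 SA[4]=3  'bba'
  #5 SA[5]=0  'bbabba'

[5, 2, 4, 1, 3, 0]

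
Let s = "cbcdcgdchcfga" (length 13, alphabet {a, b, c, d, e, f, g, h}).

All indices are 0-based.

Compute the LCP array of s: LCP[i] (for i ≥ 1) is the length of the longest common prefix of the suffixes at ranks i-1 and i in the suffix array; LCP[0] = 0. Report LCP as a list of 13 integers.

rank→(start, suffix):
  0 → (12, 'a')
  1 → (1, 'bcdcgdchcfga')
  2 → (0, 'cbcdcgdchcfga')
  3 → (2, 'cdcgdchcfga')
  4 → (9, 'cfga')
  5 → (4, 'cgdchcfga')
  6 → (7, 'chcfga')
  7 → (3, 'dcgdchcfga')
  8 → (6, 'dchcfga')
  9 → (10, 'fga')
  10 → (11, 'ga')
  11 → (5, 'gdchcfga')
  12 → (8, 'hcfga')

SA = [12, 1, 0, 2, 9, 4, 7, 3, 6, 10, 11, 5, 8]
i: (SA[i-1],SA[i]) lcp shared
  1: (12,1) 0 ''
  2: (1,0) 0 ''
  3: (0,2) 1 'c'
  4: (2,9) 1 'c'
  5: (9,4) 1 'c'
  6: (4,7) 1 'c'
  7: (7,3) 0 ''
  8: (3,6) 2 'dc'
  9: (6,10) 0 ''
  10: (10,11) 0 ''
  11: (11,5) 1 'g'
  12: (5,8) 0 ''

[0, 0, 0, 1, 1, 1, 1, 0, 2, 0, 0, 1, 0]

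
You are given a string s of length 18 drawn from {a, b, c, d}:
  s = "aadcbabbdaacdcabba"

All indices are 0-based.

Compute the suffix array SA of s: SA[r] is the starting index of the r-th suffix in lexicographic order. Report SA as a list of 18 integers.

[17, 9, 0, 14, 5, 10, 1, 16, 4, 15, 6, 7, 13, 3, 11, 8, 12, 2]

rank | idx | suffix
   0 |  17 | a
   1 |   9 | aacdcabba
   2 |   0 | aadcbabbdaacdcabba
   3 |  14 | abba
   4 |   5 | abbdaacdcabba
   5 |  10 | acdcabba
   6 |   1 | adcbabbdaacdcabba
   7 |  16 | ba
   8 |   4 | babbdaacdcabba
   9 |  15 | bba
  10 |   6 | bbdaacdcabba
  11 |   7 | bdaacdcabba
  12 |  13 | cabba
  13 |   3 | cbabbdaacdcabba
  14 |  11 | cdcabba
  15 |   8 | daacdcabba
  16 |  12 | dcabba
  17 |   2 | dcbabbdaacdcabba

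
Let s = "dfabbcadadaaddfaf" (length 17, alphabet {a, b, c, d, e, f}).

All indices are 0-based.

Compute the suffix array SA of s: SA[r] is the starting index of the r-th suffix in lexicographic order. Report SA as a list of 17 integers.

rank→(start, suffix):
  0 → (10, 'aaddfaf')
  1 → (2, 'abbcadadaaddfaf')
  2 → (8, 'adaaddfaf')
  3 → (6, 'adadaaddfaf')
  4 → (11, 'addfaf')
  5 → (15, 'af')
  6 → (3, 'bbcadadaaddfaf')
  7 → (4, 'bcadadaaddfaf')
  8 → (5, 'cadadaaddfaf')
  9 → (9, 'daaddfaf')
  10 → (7, 'dadaaddfaf')
  11 → (12, 'ddfaf')
  12 → (0, 'dfabbcadadaaddfaf')
  13 → (13, 'dfaf')
  14 → (16, 'f')
  15 → (1, 'fabbcadadaaddfaf')
  16 → (14, 'faf')

[10, 2, 8, 6, 11, 15, 3, 4, 5, 9, 7, 12, 0, 13, 16, 1, 14]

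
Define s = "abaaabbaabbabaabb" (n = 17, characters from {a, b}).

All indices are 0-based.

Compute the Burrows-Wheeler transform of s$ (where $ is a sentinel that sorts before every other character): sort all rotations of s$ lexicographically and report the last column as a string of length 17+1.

rank  rotation            last
    0  $abaaabbaabbabaabb  b
    1  aaabbaabbabaabb$ab  b
    2  aabb$abaaabbaabbab  b
    3  aabbaabbabaabb$aba  a
    4  aabbabaabb$abaaabb  b
    5  abaaabbaabbabaabb$  $
    6  abaabb$abaaabbaabb  b
    7  abb$abaaabbaabbaba  a
    8  abbaabbabaabb$abaa  a
    9  abbabaabb$abaaabba  a
   10  b$abaaabbaabbabaab  b
   11  baaabbaabbabaabb$a  a
   12  baabb$abaaabbaabba  a
   13  baabbabaabb$abaaab  b
   14  babaabb$abaaabbaab  b
   15  bb$abaaabbaabbabaa  a
   16  bbaabbabaabb$abaaa  a
   17  bbabaabb$abaaabbaa  a

bbbab$baaabaabbaaa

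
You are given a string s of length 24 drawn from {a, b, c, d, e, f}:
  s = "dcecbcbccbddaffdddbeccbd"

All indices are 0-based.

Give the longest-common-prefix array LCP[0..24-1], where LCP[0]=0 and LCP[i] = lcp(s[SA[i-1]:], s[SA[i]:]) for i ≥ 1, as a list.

[0, 0, 2, 1, 2, 1, 0, 3, 2, 3, 1, 4, 1, 0, 1, 1, 1, 1, 2, 2, 0, 2, 0, 1]

rank→(start, suffix):
  0 → (12, 'affdddbeccbd')
  1 → (4, 'bcbccbddaffdddbeccbd')
  2 → (6, 'bccbddaffdddbeccbd')
  3 → (22, 'bd')
  4 → (9, 'bddaffdddbeccbd')
  5 → (18, 'beccbd')
  6 → (3, 'cbcbccbddaffdddbeccbd')
  7 → (5, 'cbccbddaffdddbeccbd')
  8 → (21, 'cbd')
  9 → (8, 'cbddaffdddbeccbd')
  10 → (20, 'ccbd')
  11 → (7, 'ccbddaffdddbeccbd')
  12 → (1, 'cecbcbccbddaffdddbeccbd')
  13 → (23, 'd')
  14 → (11, 'daffdddbeccbd')
  15 → (17, 'dbeccbd')
  16 → (0, 'dcecbcbccbddaffdddbeccbd')
  17 → (10, 'ddaffdddbeccbd')
  18 → (16, 'ddbeccbd')
  19 → (15, 'dddbeccbd')
  20 → (2, 'ecbcbccbddaffdddbeccbd')
  21 → (19, 'eccbd')
  22 → (14, 'fdddbeccbd')
  23 → (13, 'ffdddbeccbd')

SA = [12, 4, 6, 22, 9, 18, 3, 5, 21, 8, 20, 7, 1, 23, 11, 17, 0, 10, 16, 15, 2, 19, 14, 13]
rank  pair      lcp
   1  s[12:],s[4:]  0  ''
   2  s[4:],s[6:]  2  'bc'
   3  s[6:],s[22:]  1  'b'
   4  s[22:],s[9:]  2  'bd'
   5  s[9:],s[18:]  1  'b'
   6  s[18:],s[3:]  0  ''
   7  s[3:],s[5:]  3  'cbc'
   8  s[5:],s[21:]  2  'cb'
   9  s[21:],s[8:]  3  'cbd'
  10  s[8:],s[20:]  1  'c'
  11  s[20:],s[7:]  4  'ccbd'
  12  s[7:],s[1:]  1  'c'
  13  s[1:],s[23:]  0  ''
  14  s[23:],s[11:]  1  'd'
  15  s[11:],s[17:]  1  'd'
  16  s[17:],s[0:]  1  'd'
  17  s[0:],s[10:]  1  'd'
  18  s[10:],s[16:]  2  'dd'
  19  s[16:],s[15:]  2  'dd'
  20  s[15:],s[2:]  0  ''
  21  s[2:],s[19:]  2  'ec'
  22  s[19:],s[14:]  0  ''
  23  s[14:],s[13:]  1  'f'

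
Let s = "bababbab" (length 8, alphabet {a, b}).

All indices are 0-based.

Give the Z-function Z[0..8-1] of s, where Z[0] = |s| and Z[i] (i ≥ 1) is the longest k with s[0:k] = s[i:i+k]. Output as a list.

Z[0]=8
i=1: outside box; Z[1]=0
i=2: outside box; Z[2]=3 extend→box=[2,5)
i=3: min(r-i=2, Z[1]=0)=0; Z[3]=0
i=4: min(r-i=1, Z[2]=3)=1; Z[4]=1
i=5: outside box; Z[5]=3 extend→box=[5,8)
i=6: min(r-i=2, Z[1]=0)=0; Z[6]=0
i=7: min(r-i=1, Z[2]=3)=1; Z[7]=1

[8, 0, 3, 0, 1, 3, 0, 1]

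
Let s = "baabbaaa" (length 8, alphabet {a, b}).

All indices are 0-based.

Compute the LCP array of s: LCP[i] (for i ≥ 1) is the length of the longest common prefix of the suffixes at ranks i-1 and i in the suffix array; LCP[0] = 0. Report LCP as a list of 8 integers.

[0, 1, 2, 2, 1, 0, 3, 1]

sorted suffixes:
  #0 SA[0]=7  'a'
  #1 SA[1]=6  'aa'
  #2 SA[2]=5  'aaa'
  #3 SA[3]=1  'aabbaaa'
  #4 SA[4]=2  'abbaaa'
  #5 SA[5]=4  'baaa'
  #6 SA[6]=0  'baabbaaa'
  #7 SA[7]=3  'bbaaa'

SA = [7, 6, 5, 1, 2, 4, 0, 3]
rank  pair      lcp
   1  s[7:],s[6:]  1  'a'
   2  s[6:],s[5:]  2  'aa'
   3  s[5:],s[1:]  2  'aa'
   4  s[1:],s[2:]  1  'a'
   5  s[2:],s[4:]  0  ''
   6  s[4:],s[0:]  3  'baa'
   7  s[0:],s[3:]  1  'b'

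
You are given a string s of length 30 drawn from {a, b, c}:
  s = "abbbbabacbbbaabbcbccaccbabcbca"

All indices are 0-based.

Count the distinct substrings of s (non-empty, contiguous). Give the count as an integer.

409

rank→(start, suffix):
  0 → (29, 'a')
  1 → (12, 'aabbcbccaccbabcbca')
  2 → (5, 'abacbbbaabbcbccaccbabcbca')
  3 → (0, 'abbbbabacbbbaabbcbccaccbabcbca')
  4 → (13, 'abbcbccaccbabcbca')
  5 → (24, 'abcbca')
  6 → (7, 'acbbbaabbcbccaccbabcbca')
  7 → (20, 'accbabcbca')
  8 → (11, 'baabbcbccaccbabcbca')
  9 → (4, 'babacbbbaabbcbccaccbabcbca')
  10 → (23, 'babcbca')
  11 → (6, 'bacbbbaabbcbccaccbabcbca')
  12 → (10, 'bbaabbcbccaccbabcbca')
  13 → (3, 'bbabacbbbaabbcbccaccbabcbca')
  14 → (9, 'bbbaabbcbccaccbabcbca')
  15 → (2, 'bbbabacbbbaabbcbccaccbabcbca')
  16 → (1, 'bbbbabacbbbaabbcbccaccbabcbca')
  17 → (14, 'bbcbccaccbabcbca')
  18 → (27, 'bca')
  19 → (25, 'bcbca')
  20 → (15, 'bcbccaccbabcbca')
  21 → (17, 'bccaccbabcbca')
  22 → (28, 'ca')
  23 → (19, 'caccbabcbca')
  24 → (22, 'cbabcbca')
  25 → (8, 'cbbbaabbcbccaccbabcbca')
  26 → (26, 'cbca')
  27 → (16, 'cbccaccbabcbca')
  28 → (18, 'ccaccbabcbca')
  29 → (21, 'ccbabcbca')

SA = [29, 12, 5, 0, 13, 24, 7, 20, 11, 4, 23, 6, 10, 3, 9, 2, 1, 14, 27, 25, 15, 17, 28, 19, 22, 8, 26, 16, 18, 21]
rank  pair      lcp
   1  s[29:],s[12:]  1  'a'
   2  s[12:],s[5:]  1  'a'
   3  s[5:],s[0:]  2  'ab'
   4  s[0:],s[13:]  3  'abb'
   5  s[13:],s[24:]  2  'ab'
   6  s[24:],s[7:]  1  'a'
   7  s[7:],s[20:]  2  'ac'
   8  s[20:],s[11:]  0  ''
   9  s[11:],s[4:]  2  'ba'
  10  s[4:],s[23:]  3  'bab'
  11  s[23:],s[6:]  2  'ba'
  12  s[6:],s[10:]  1  'b'
  13  s[10:],s[3:]  3  'bba'
  14  s[3:],s[9:]  2  'bb'
  15  s[9:],s[2:]  4  'bbba'
  16  s[2:],s[1:]  3  'bbb'
  17  s[1:],s[14:]  2  'bb'
  18  s[14:],s[27:]  1  'b'
  19  s[27:],s[25:]  2  'bc'
  20  s[25:],s[15:]  4  'bcbc'
  21  s[15:],s[17:]  2  'bc'
  22  s[17:],s[28:]  0  ''
  23  s[28:],s[19:]  2  'ca'
  24  s[19:],s[22:]  1  'c'
  25  s[22:],s[8:]  2  'cb'
  26  s[8:],s[26:]  2  'cb'
  27  s[26:],s[16:]  3  'cbc'
  28  s[16:],s[18:]  1  'c'
  29  s[18:],s[21:]  2  'cc'

n(n+1)/2 = 30·31/2 = 465
Σ LCP = 0 + 1 + 1 + 2 + 3 + 2 + 1 + 2 + 0 + 2 + 3 + 2 + 1 + 3 + 2 + 4 + 3 + 2 + 1 + 2 + 4 + 2 + 0 + 2 + 1 + 2 + 2 + 3 + 1 + 2 = 56
distinct = 465 − 56 = 409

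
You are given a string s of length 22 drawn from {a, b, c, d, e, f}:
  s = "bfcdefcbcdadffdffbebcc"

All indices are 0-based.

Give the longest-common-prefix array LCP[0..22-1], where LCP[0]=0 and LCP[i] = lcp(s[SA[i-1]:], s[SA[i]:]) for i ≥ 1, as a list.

sorted suffixes:
  #0 SA[0]=10  'adffdffbebcc'
  #1 SA[1]=19  'bcc'
  #2 SA[2]=7  'bcdadffdffbebcc'
  #3 SA[3]=17  'bebcc'
  #4 SA[4]=0  'bfcdefcbcdadffdffbebcc'
  #5 SA[5]=21  'c'
  #6 SA[6]=6  'cbcdadffdffbebcc'
  #7 SA[7]=20  'cc'
  #8 SA[8]=8  'cdadffdffbebcc'
  #9 SA[9]=2  'cdefcbcdadffdffbebcc'
  #10 SA[10]=9  'dadffdffbebcc'
  #11 SA[11]=3  'defcbcdadffdffbebcc'
  #12 SA[12]=14  'dffbebcc'
  #13 SA[13]=11  'dffdffbebcc'
  #14 SA[14]=18  'ebcc'
  #15 SA[15]=4  'efcbcdadffdffbebcc'
  #16 SA[16]=16  'fbebcc'
  #17 SA[17]=5  'fcbcdadffdffbebcc'
  #18 SA[18]=1  'fcdefcbcdadffdffbebcc'
  #19 SA[19]=13  'fdffbebcc'
  #20 SA[20]=15  'ffbebcc'
  #21 SA[21]=12  'ffdffbebcc'

SA = [10, 19, 7, 17, 0, 21, 6, 20, 8, 2, 9, 3, 14, 11, 18, 4, 16, 5, 1, 13, 15, 12]
i: (SA[i-1],SA[i]) lcp shared
  1: (10,19) 0 ''
  2: (19,7) 2 'bc'
  3: (7,17) 1 'b'
  4: (17,0) 1 'b'
  5: (0,21) 0 ''
  6: (21,6) 1 'c'
  7: (6,20) 1 'c'
  8: (20,8) 1 'c'
  9: (8,2) 2 'cd'
  10: (2,9) 0 ''
  11: (9,3) 1 'd'
  12: (3,14) 1 'd'
  13: (14,11) 3 'dff'
  14: (11,18) 0 ''
  15: (18,4) 1 'e'
  16: (4,16) 0 ''
  17: (16,5) 1 'f'
  18: (5,1) 2 'fc'
  19: (1,13) 1 'f'
  20: (13,15) 1 'f'
  21: (15,12) 2 'ff'

[0, 0, 2, 1, 1, 0, 1, 1, 1, 2, 0, 1, 1, 3, 0, 1, 0, 1, 2, 1, 1, 2]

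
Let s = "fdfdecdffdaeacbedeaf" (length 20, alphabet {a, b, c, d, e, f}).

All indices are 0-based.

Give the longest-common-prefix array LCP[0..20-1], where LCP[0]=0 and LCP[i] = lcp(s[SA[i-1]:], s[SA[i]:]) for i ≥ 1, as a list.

sorted suffixes:
  #0 SA[0]=12  'acbedeaf'
  #1 SA[1]=10  'aeacbedeaf'
  #2 SA[2]=18  'af'
  #3 SA[3]=14  'bedeaf'
  #4 SA[4]=13  'cbedeaf'
  #5 SA[5]=5  'cdffdaeacbedeaf'
  #6 SA[6]=9  'daeacbedeaf'
  #7 SA[7]=16  'deaf'
  #8 SA[8]=3  'decdffdaeacbedeaf'
  #9 SA[9]=1  'dfdecdffdaeacbedeaf'
  #10 SA[10]=6  'dffdaeacbedeaf'
  #11 SA[11]=11  'eacbedeaf'
  #12 SA[12]=17  'eaf'
  #13 SA[13]=4  'ecdffdaeacbedeaf'
  #14 SA[14]=15  'edeaf'
  #15 SA[15]=19  'f'
  #16 SA[16]=8  'fdaeacbedeaf'
  #17 SA[17]=2  'fdecdffdaeacbedeaf'
  #18 SA[18]=0  'fdfdecdffdaeacbedeaf'
  #19 SA[19]=7  'ffdaeacbedeaf'

SA = [12, 10, 18, 14, 13, 5, 9, 16, 3, 1, 6, 11, 17, 4, 15, 19, 8, 2, 0, 7]
i: (SA[i-1],SA[i]) lcp shared
  1: (12,10) 1 'a'
  2: (10,18) 1 'a'
  3: (18,14) 0 ''
  4: (14,13) 0 ''
  5: (13,5) 1 'c'
  6: (5,9) 0 ''
  7: (9,16) 1 'd'
  8: (16,3) 2 'de'
  9: (3,1) 1 'd'
  10: (1,6) 2 'df'
  11: (6,11) 0 ''
  12: (11,17) 2 'ea'
  13: (17,4) 1 'e'
  14: (4,15) 1 'e'
  15: (15,19) 0 ''
  16: (19,8) 1 'f'
  17: (8,2) 2 'fd'
  18: (2,0) 2 'fd'
  19: (0,7) 1 'f'

[0, 1, 1, 0, 0, 1, 0, 1, 2, 1, 2, 0, 2, 1, 1, 0, 1, 2, 2, 1]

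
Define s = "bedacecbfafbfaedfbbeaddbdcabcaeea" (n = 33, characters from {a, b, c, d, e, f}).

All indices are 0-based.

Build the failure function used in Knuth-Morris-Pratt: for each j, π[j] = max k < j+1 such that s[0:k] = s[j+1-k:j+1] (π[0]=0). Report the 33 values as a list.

π[0] = 0
j=1 s[j]='e': π[1]=0 (border '')
j=2 s[j]='d': π[2]=0 (border '')
j=3 s[j]='a': π[3]=0 (border '')
j=4 s[j]='c': π[4]=0 (border '')
j=5 s[j]='e': π[5]=0 (border '')
j=6 s[j]='c': π[6]=0 (border '')
j=7 s[j]='b': π[7]=1 (border 'b')
j=8 s[j]='f': k: 1→0; π[8]=0 (border '')
j=9 s[j]='a': π[9]=0 (border '')
j=10 s[j]='f': π[10]=0 (border '')
j=11 s[j]='b': π[11]=1 (border 'b')
j=12 s[j]='f': k: 1→0; π[12]=0 (border '')
j=13 s[j]='a': π[13]=0 (border '')
j=14 s[j]='e': π[14]=0 (border '')
j=15 s[j]='d': π[15]=0 (border '')
j=16 s[j]='f': π[16]=0 (border '')
j=17 s[j]='b': π[17]=1 (border 'b')
j=18 s[j]='b': k: 1→0; π[18]=1 (border 'b')
j=19 s[j]='e': π[19]=2 (border 'be')
j=20 s[j]='a': k: 2→0; π[20]=0 (border '')
j=21 s[j]='d': π[21]=0 (border '')
j=22 s[j]='d': π[22]=0 (border '')
j=23 s[j]='b': π[23]=1 (border 'b')
j=24 s[j]='d': k: 1→0; π[24]=0 (border '')
j=25 s[j]='c': π[25]=0 (border '')
j=26 s[j]='a': π[26]=0 (border '')
j=27 s[j]='b': π[27]=1 (border 'b')
j=28 s[j]='c': k: 1→0; π[28]=0 (border '')
j=29 s[j]='a': π[29]=0 (border '')
j=30 s[j]='e': π[30]=0 (border '')
j=31 s[j]='e': π[31]=0 (border '')
j=32 s[j]='a': π[32]=0 (border '')

[0, 0, 0, 0, 0, 0, 0, 1, 0, 0, 0, 1, 0, 0, 0, 0, 0, 1, 1, 2, 0, 0, 0, 1, 0, 0, 0, 1, 0, 0, 0, 0, 0]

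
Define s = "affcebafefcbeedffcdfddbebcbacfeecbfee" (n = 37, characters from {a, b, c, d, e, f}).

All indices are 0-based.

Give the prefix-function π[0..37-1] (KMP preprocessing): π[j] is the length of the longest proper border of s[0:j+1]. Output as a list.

[0, 0, 0, 0, 0, 0, 1, 2, 0, 0, 0, 0, 0, 0, 0, 0, 0, 0, 0, 0, 0, 0, 0, 0, 0, 0, 0, 1, 0, 0, 0, 0, 0, 0, 0, 0, 0]

π[0] = 0
j=1 s[j]='f': π[1]=0 (border '')
j=2 s[j]='f': π[2]=0 (border '')
j=3 s[j]='c': π[3]=0 (border '')
j=4 s[j]='e': π[4]=0 (border '')
j=5 s[j]='b': π[5]=0 (border '')
j=6 s[j]='a': π[6]=1 (border 'a')
j=7 s[j]='f': π[7]=2 (border 'af')
j=8 s[j]='e': k: 2→0; π[8]=0 (border '')
j=9 s[j]='f': π[9]=0 (border '')
j=10 s[j]='c': π[10]=0 (border '')
j=11 s[j]='b': π[11]=0 (border '')
j=12 s[j]='e': π[12]=0 (border '')
j=13 s[j]='e': π[13]=0 (border '')
j=14 s[j]='d': π[14]=0 (border '')
j=15 s[j]='f': π[15]=0 (border '')
j=16 s[j]='f': π[16]=0 (border '')
j=17 s[j]='c': π[17]=0 (border '')
j=18 s[j]='d': π[18]=0 (border '')
j=19 s[j]='f': π[19]=0 (border '')
j=20 s[j]='d': π[20]=0 (border '')
j=21 s[j]='d': π[21]=0 (border '')
j=22 s[j]='b': π[22]=0 (border '')
j=23 s[j]='e': π[23]=0 (border '')
j=24 s[j]='b': π[24]=0 (border '')
j=25 s[j]='c': π[25]=0 (border '')
j=26 s[j]='b': π[26]=0 (border '')
j=27 s[j]='a': π[27]=1 (border 'a')
j=28 s[j]='c': k: 1→0; π[28]=0 (border '')
j=29 s[j]='f': π[29]=0 (border '')
j=30 s[j]='e': π[30]=0 (border '')
j=31 s[j]='e': π[31]=0 (border '')
j=32 s[j]='c': π[32]=0 (border '')
j=33 s[j]='b': π[33]=0 (border '')
j=34 s[j]='f': π[34]=0 (border '')
j=35 s[j]='e': π[35]=0 (border '')
j=36 s[j]='e': π[36]=0 (border '')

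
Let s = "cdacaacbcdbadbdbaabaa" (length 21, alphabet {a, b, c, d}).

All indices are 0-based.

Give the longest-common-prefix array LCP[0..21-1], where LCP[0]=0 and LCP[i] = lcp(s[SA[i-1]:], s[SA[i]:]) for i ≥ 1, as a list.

[0, 1, 2, 2, 1, 1, 2, 1, 0, 3, 2, 1, 1, 0, 1, 1, 2, 0, 1, 3, 2]

sorted suffixes:
  #0 SA[0]=20  'a'
  #1 SA[1]=19  'aa'
  #2 SA[2]=16  'aabaa'
  #3 SA[3]=4  'aacbcdbadbdbaabaa'
  #4 SA[4]=17  'abaa'
  #5 SA[5]=2  'acaacbcdbadbdbaabaa'
  #6 SA[6]=5  'acbcdbadbdbaabaa'
  #7 SA[7]=11  'adbdbaabaa'
  #8 SA[8]=18  'baa'
  #9 SA[9]=15  'baabaa'
  #10 SA[10]=10  'badbdbaabaa'
  #11 SA[11]=7  'bcdbadbdbaabaa'
  #12 SA[12]=13  'bdbaabaa'
  #13 SA[13]=3  'caacbcdbadbdbaabaa'
  #14 SA[14]=6  'cbcdbadbdbaabaa'
  #15 SA[15]=0  'cdacaacbcdbadbdbaabaa'
  #16 SA[16]=8  'cdbadbdbaabaa'
  #17 SA[17]=1  'dacaacbcdbadbdbaabaa'
  #18 SA[18]=14  'dbaabaa'
  #19 SA[19]=9  'dbadbdbaabaa'
  #20 SA[20]=12  'dbdbaabaa'

SA = [20, 19, 16, 4, 17, 2, 5, 11, 18, 15, 10, 7, 13, 3, 6, 0, 8, 1, 14, 9, 12]
[i] adj suffixes → lcp
  [1] 20/19 → 1 ('a')
  [2] 19/16 → 2 ('aa')
  [3] 16/4 → 2 ('aa')
  [4] 4/17 → 1 ('a')
  [5] 17/2 → 1 ('a')
  [6] 2/5 → 2 ('ac')
  [7] 5/11 → 1 ('a')
  [8] 11/18 → 0 ('')
  [9] 18/15 → 3 ('baa')
  [10] 15/10 → 2 ('ba')
  [11] 10/7 → 1 ('b')
  [12] 7/13 → 1 ('b')
  [13] 13/3 → 0 ('')
  [14] 3/6 → 1 ('c')
  [15] 6/0 → 1 ('c')
  [16] 0/8 → 2 ('cd')
  [17] 8/1 → 0 ('')
  [18] 1/14 → 1 ('d')
  [19] 14/9 → 3 ('dba')
  [20] 9/12 → 2 ('db')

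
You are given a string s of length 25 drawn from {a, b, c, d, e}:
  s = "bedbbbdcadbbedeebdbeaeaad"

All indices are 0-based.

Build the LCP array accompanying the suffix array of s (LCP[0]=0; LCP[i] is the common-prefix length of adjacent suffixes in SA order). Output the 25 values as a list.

rank | idx | suffix
   0 |  22 | aad
   1 |  23 | ad
   2 |   8 | adbbedeebdbeaeaad
   3 |  20 | aeaad
   4 |   3 | bbbdcadbbedeebdbeaeaad
   5 |   4 | bbdcadbbedeebdbeaeaad
   6 |  10 | bbedeebdbeaeaad
   7 |  16 | bdbeaeaad
   8 |   5 | bdcadbbedeebdbeaeaad
   9 |  18 | beaeaad
  10 |   0 | bedbbbdcadbbedeebdbeaeaad
  11 |  11 | bedeebdbeaeaad
  12 |   7 | cadbbedeebdbeaeaad
  13 |  24 | d
  14 |   2 | dbbbdcadbbedeebdbeaeaad
  15 |   9 | dbbedeebdbeaeaad
  16 |  17 | dbeaeaad
  17 |   6 | dcadbbedeebdbeaeaad
  18 |  13 | deebdbeaeaad
  19 |  21 | eaad
  20 |  19 | eaeaad
  21 |  15 | ebdbeaeaad
  22 |   1 | edbbbdcadbbedeebdbeaeaad
  23 |  12 | edeebdbeaeaad
  24 |  14 | eebdbeaeaad

SA = [22, 23, 8, 20, 3, 4, 10, 16, 5, 18, 0, 11, 7, 24, 2, 9, 17, 6, 13, 21, 19, 15, 1, 12, 14]
i: (SA[i-1],SA[i]) lcp shared
  1: (22,23) 1 'a'
  2: (23,8) 2 'ad'
  3: (8,20) 1 'a'
  4: (20,3) 0 ''
  5: (3,4) 2 'bb'
  6: (4,10) 2 'bb'
  7: (10,16) 1 'b'
  8: (16,5) 2 'bd'
  9: (5,18) 1 'b'
  10: (18,0) 2 'be'
  11: (0,11) 3 'bed'
  12: (11,7) 0 ''
  13: (7,24) 0 ''
  14: (24,2) 1 'd'
  15: (2,9) 3 'dbb'
  16: (9,17) 2 'db'
  17: (17,6) 1 'd'
  18: (6,13) 1 'd'
  19: (13,21) 0 ''
  20: (21,19) 2 'ea'
  21: (19,15) 1 'e'
  22: (15,1) 1 'e'
  23: (1,12) 2 'ed'
  24: (12,14) 1 'e'

[0, 1, 2, 1, 0, 2, 2, 1, 2, 1, 2, 3, 0, 0, 1, 3, 2, 1, 1, 0, 2, 1, 1, 2, 1]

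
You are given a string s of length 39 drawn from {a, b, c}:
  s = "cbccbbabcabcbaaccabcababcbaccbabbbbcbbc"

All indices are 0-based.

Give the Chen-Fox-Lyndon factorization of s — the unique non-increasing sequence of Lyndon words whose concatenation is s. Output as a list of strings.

["c", "bcc", "b", "b", "abcabcb", "aaccabcababcbaccbabbbbcbbc"]

emit factor 1: 'c' (i=0, period=1)
emit factor 2: 'bcc' (i=1, period=3)
emit factor 3: 'b' (i=4, period=1)
emit factor 4: 'b' (i=5, period=1)
emit factor 5: 'abcabcb' (i=6, period=7)
emit factor 6: 'aaccabcababcbaccbabbbbcbbc' (i=13, period=26)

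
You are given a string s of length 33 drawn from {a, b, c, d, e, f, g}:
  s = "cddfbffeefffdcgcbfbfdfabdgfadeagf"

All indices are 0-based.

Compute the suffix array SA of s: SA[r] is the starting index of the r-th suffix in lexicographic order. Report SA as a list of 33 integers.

[22, 27, 30, 23, 16, 18, 4, 15, 0, 13, 12, 1, 28, 20, 2, 24, 29, 7, 8, 32, 21, 26, 17, 3, 11, 19, 6, 10, 5, 9, 14, 31, 25]

sorted suffixes:
  #0 SA[0]=22  'abdgfadeagf'
  #1 SA[1]=27  'adeagf'
  #2 SA[2]=30  'agf'
  #3 SA[3]=23  'bdgfadeagf'
  #4 SA[4]=16  'bfbfdfabdgfadeagf'
  #5 SA[5]=18  'bfdfabdgfadeagf'
  #6 SA[6]=4  'bffeefffdcgcbfbfdfabdgfadeagf'
  #7 SA[7]=15  'cbfbfdfabdgfadeagf'
  #8 SA[8]=0  'cddfbffeefffdcgcbfbfdfabdgfadeagf'
  #9 SA[9]=13  'cgcbfbfdfabdgfadeagf'
  #10 SA[10]=12  'dcgcbfbfdfabdgfadeagf'
  #11 SA[11]=1  'ddfbffeefffdcgcbfbfdfabdgfadeagf'
  #12 SA[12]=28  'deagf'
  #13 SA[13]=20  'dfabdgfadeagf'
  #14 SA[14]=2  'dfbffeefffdcgcbfbfdfabdgfadeagf'
  #15 SA[15]=24  'dgfadeagf'
  #16 SA[16]=29  'eagf'
  #17 SA[17]=7  'eefffdcgcbfbfdfabdgfadeagf'
  #18 SA[18]=8  'efffdcgcbfbfdfabdgfadeagf'
  #19 SA[19]=32  'f'
  #20 SA[20]=21  'fabdgfadeagf'
  #21 SA[21]=26  'fadeagf'
  #22 SA[22]=17  'fbfdfabdgfadeagf'
  #23 SA[23]=3  'fbffeefffdcgcbfbfdfabdgfadeagf'
  #24 SA[24]=11  'fdcgcbfbfdfabdgfadeagf'
  #25 SA[25]=19  'fdfabdgfadeagf'
  #26 SA[26]=6  'feefffdcgcbfbfdfabdgfadeagf'
  #27 SA[27]=10  'ffdcgcbfbfdfabdgfadeagf'
  #28 SA[28]=5  'ffeefffdcgcbfbfdfabdgfadeagf'
  #29 SA[29]=9  'fffdcgcbfbfdfabdgfadeagf'
  #30 SA[30]=14  'gcbfbfdfabdgfadeagf'
  #31 SA[31]=31  'gf'
  #32 SA[32]=25  'gfadeagf'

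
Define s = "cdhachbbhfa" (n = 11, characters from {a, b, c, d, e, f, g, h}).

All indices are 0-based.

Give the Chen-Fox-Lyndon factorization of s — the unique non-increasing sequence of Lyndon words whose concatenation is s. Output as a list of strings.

["cdh", "achbbhf", "a"]

emit factor 1: 'cdh' (i=0, period=3)
emit factor 2: 'achbbhf' (i=3, period=7)
emit factor 3: 'a' (i=10, period=1)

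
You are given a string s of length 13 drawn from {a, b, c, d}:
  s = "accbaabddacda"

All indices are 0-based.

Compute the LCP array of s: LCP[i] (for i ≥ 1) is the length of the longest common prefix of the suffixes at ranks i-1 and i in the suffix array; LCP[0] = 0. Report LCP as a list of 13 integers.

rank | idx | suffix
   0 |  12 | a
   1 |   4 | aabddacda
   2 |   5 | abddacda
   3 |   0 | accbaabddacda
   4 |   9 | acda
   5 |   3 | baabddacda
   6 |   6 | bddacda
   7 |   2 | cbaabddacda
   8 |   1 | ccbaabddacda
   9 |  10 | cda
  10 |  11 | da
  11 |   8 | dacda
  12 |   7 | ddacda

SA = [12, 4, 5, 0, 9, 3, 6, 2, 1, 10, 11, 8, 7]
[i] adj suffixes → lcp
  [1] 12/4 → 1 ('a')
  [2] 4/5 → 1 ('a')
  [3] 5/0 → 1 ('a')
  [4] 0/9 → 2 ('ac')
  [5] 9/3 → 0 ('')
  [6] 3/6 → 1 ('b')
  [7] 6/2 → 0 ('')
  [8] 2/1 → 1 ('c')
  [9] 1/10 → 1 ('c')
  [10] 10/11 → 0 ('')
  [11] 11/8 → 2 ('da')
  [12] 8/7 → 1 ('d')

[0, 1, 1, 1, 2, 0, 1, 0, 1, 1, 0, 2, 1]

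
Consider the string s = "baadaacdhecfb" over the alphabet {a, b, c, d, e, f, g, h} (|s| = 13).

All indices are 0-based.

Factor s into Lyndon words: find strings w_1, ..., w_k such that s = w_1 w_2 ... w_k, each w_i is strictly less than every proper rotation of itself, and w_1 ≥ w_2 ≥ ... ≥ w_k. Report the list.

emit factor 1: 'b' (i=0, period=1)
emit factor 2: 'aad' (i=1, period=3)
emit factor 3: 'aacdhecfb' (i=4, period=9)

["b", "aad", "aacdhecfb"]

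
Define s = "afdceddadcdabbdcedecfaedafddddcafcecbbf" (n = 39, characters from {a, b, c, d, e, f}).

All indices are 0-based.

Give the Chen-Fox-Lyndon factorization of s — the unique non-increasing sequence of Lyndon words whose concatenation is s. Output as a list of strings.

emit factor 1: 'afdcedd' (i=0, period=7)
emit factor 2: 'adcd' (i=7, period=4)
emit factor 3: 'abbdcedecfaedafddddcafcecbbf' (i=11, period=28)

["afdcedd", "adcd", "abbdcedecfaedafddddcafcecbbf"]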